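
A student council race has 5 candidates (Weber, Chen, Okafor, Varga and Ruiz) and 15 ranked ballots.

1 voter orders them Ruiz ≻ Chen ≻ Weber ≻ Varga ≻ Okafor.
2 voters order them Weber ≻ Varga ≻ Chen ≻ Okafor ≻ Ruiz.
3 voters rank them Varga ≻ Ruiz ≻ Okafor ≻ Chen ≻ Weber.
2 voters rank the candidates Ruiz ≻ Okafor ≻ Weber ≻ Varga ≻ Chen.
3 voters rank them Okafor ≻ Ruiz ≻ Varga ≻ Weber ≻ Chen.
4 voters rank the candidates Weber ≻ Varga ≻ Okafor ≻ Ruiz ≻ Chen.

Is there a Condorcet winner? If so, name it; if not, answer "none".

none

Head-to-head results (15 voters):
Weber vs Chen: Weber is ranked higher on 2+2+3+4 = 11 ballots, Chen on 4. Weber wins 11–4.
Weber vs Okafor: Weber is ranked higher on 1+2+4 = 7 ballots, Okafor on 8. Okafor wins 8–7.
Weber vs Varga: 1+2+2+4 = 9 for Weber, 6 for Varga — Weber by 9–6.
Weber vs Ruiz: 6 to 9, Ruiz.
Chen vs Okafor: Chen is ranked higher on 1+2 = 3 ballots, Okafor on 12. Okafor wins 12–3.
Chen vs Varga: 1 to 14, Varga.
Chen vs Ruiz: Chen preferred on 2 ballots; Ruiz wins 13–2.
Okafor vs Varga: Okafor is ranked higher on 2+3 = 5 ballots, Varga on 10. Varga wins 10–5.
Okafor vs Ruiz: 9 to 6, Okafor.
Varga vs Ruiz: 9 to 6, Varga.
No candidate is unbeaten: Weber loses to Okafor; Chen loses to Weber; Okafor loses to Varga; Varga loses to Weber; Ruiz loses to Okafor. In particular Weber > Varga > Okafor > Weber is a majority cycle — no Condorcet winner exists.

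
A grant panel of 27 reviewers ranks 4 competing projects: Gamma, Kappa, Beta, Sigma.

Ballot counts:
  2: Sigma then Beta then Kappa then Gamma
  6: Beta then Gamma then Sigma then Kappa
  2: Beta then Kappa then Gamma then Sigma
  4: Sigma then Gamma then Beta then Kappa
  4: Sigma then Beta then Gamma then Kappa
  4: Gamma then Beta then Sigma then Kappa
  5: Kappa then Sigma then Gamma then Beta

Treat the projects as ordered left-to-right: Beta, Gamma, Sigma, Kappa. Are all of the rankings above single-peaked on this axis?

no

Axis positions: Beta=1, Gamma=2, Sigma=3, Kappa=4.
Cluster 1: ranking walks positions 3-1-4-2; Beta is ranked above Gamma even though Gamma lies between Beta and the peak Sigma on the axis — preferences dip and rise again. Not single-peaked.
Cluster 2 (peak Beta at position 1): ranking walks positions 1-2-3-4, expanding outward from the peak — single-peaked.
Cluster 3: ranking walks positions 1-4-2-3; Kappa is ranked above Gamma even though Gamma lies between Kappa and the peak Beta on the axis — preferences dip and rise again. Not single-peaked.
Cluster 4 (peak Sigma at position 3): ranking walks positions 3-2-1-4, expanding outward from the peak — single-peaked.
Cluster 5: ranking walks positions 3-1-2-4; Beta is ranked above Gamma even though Gamma lies between Beta and the peak Sigma on the axis — preferences dip and rise again. Not single-peaked.
Cluster 6 (peak Gamma at position 2): ranking walks positions 2-1-3-4, expanding outward from the peak — single-peaked.
Cluster 7 (peak Kappa at position 4): ranking walks positions 4-3-2-1, expanding outward from the peak — single-peaked.
Cluster 1 violates single-peakedness, so the profile is not single-peaked on this axis.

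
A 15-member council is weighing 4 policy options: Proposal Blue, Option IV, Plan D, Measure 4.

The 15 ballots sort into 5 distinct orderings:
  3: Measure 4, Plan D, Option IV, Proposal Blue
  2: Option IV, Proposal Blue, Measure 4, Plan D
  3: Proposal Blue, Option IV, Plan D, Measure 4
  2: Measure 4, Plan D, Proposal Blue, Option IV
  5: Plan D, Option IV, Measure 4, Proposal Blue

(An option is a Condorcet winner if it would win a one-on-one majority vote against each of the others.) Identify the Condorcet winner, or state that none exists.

Check each pair by majority over 15 ballots:
Proposal Blue vs Option IV: Option IV, 10–5.
Proposal Blue vs Plan D: Proposal Blue preferred on 2+3 = 5 ballots; Plan D wins 10–5.
Proposal Blue–Measure 4: Measure 4 10–5.
Option IV vs Plan D: Option IV is ranked higher on 2+3 = 5 ballots, Plan D on 10. Plan D wins 10–5.
Option IV vs Measure 4: Option IV wins 10–5.
Plan D vs Measure 4: Plan D, 8–7.
Plan D defeats every rival head-to-head and is the Condorcet winner.

Plan D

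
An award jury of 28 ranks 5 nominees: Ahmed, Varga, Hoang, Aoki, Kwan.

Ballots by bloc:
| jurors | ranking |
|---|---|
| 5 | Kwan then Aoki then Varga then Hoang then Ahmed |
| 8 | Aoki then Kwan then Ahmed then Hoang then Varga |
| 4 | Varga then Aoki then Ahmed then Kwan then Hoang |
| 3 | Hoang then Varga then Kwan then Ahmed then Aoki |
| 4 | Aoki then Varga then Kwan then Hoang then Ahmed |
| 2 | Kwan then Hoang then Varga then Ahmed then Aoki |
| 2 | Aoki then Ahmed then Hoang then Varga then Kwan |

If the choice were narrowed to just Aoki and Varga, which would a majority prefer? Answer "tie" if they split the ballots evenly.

Aoki

Ballots ranking Aoki above Varga: 5 + 8 + 4 + 2 = 19.
Ballots ranking Varga above Aoki: 28 − 19 = 9.
Aoki wins the head-to-head 19–9.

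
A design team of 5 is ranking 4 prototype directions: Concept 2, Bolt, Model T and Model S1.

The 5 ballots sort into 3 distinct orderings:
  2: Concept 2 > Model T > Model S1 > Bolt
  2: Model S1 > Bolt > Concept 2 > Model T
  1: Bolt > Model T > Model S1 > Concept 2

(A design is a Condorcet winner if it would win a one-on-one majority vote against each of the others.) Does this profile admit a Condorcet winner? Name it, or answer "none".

none

Check each pair by majority over 5 ballots:
Concept 2 vs Bolt: Bolt, 3–2.
Concept 2 vs Model T: 4 to 1, Concept 2.
Concept 2 vs Model S1: Concept 2 preferred on 2 ballots; Model S1 wins 3–2.
Bolt vs Model T: 3 to 2, Bolt.
Bolt vs Model S1: 1 to 4, Model S1.
Model T vs Model S1: 3 to 2, Model T.
Every design loses at least once (Concept 2 loses to Bolt; Bolt loses to Model S1; Model T loses to Concept 2; Model S1 loses to Model T). The majority relation contains the cycle Concept 2 > Model T > Model S1 > Concept 2, so there is no Condorcet winner.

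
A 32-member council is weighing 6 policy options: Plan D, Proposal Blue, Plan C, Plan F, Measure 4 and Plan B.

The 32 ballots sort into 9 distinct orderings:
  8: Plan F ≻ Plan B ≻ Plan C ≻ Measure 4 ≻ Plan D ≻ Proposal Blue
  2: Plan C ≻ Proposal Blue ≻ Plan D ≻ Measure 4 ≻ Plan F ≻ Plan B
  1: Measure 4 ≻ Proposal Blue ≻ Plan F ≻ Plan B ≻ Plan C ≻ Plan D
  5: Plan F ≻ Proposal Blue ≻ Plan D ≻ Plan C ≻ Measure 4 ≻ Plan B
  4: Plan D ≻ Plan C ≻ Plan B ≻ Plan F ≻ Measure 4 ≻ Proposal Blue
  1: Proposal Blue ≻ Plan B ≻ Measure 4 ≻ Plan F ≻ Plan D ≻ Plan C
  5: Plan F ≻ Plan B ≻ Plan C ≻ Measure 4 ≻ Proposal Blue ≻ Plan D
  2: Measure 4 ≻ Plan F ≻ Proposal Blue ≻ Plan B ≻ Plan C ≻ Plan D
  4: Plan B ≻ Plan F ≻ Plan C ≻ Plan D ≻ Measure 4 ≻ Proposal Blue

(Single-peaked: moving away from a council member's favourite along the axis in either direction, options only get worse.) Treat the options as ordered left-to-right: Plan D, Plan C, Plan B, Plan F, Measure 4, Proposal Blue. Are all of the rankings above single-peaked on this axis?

no

Axis positions: Plan D=1, Plan C=2, Plan B=3, Plan F=4, Measure 4=5, Proposal Blue=6.
Ballot type 1 (peak Plan F at position 4): ranking walks positions 4-3-2-5-1-6, expanding outward from the peak — single-peaked.
Ballot type 2: ranking walks positions 2-6-1-5-4-3; Proposal Blue is ranked above Plan B even though Plan B lies between Proposal Blue and the peak Plan C on the axis — preferences dip and rise again. Not single-peaked.
Ballot type 3 (peak Measure 4 at position 5): ranking walks positions 5-6-4-3-2-1, expanding outward from the peak — single-peaked.
Ballot type 4: ranking walks positions 4-6-1-2-5-3; Proposal Blue is ranked above Measure 4 even though Measure 4 lies between Proposal Blue and the peak Plan F on the axis — preferences dip and rise again. Not single-peaked.
Ballot type 5 (peak Plan D at position 1): ranking walks positions 1-2-3-4-5-6, expanding outward from the peak — single-peaked.
Ballot type 6: ranking walks positions 6-3-5-4-1-2; Plan B is ranked above Measure 4 even though Measure 4 lies between Plan B and the peak Proposal Blue on the axis — preferences dip and rise again. Not single-peaked.
Ballot type 7 (peak Plan F at position 4): ranking walks positions 4-3-2-5-6-1, expanding outward from the peak — single-peaked.
Ballot type 8 (peak Measure 4 at position 5): ranking walks positions 5-4-6-3-2-1, expanding outward from the peak — single-peaked.
Ballot type 9 (peak Plan B at position 3): ranking walks positions 3-4-2-1-5-6, expanding outward from the peak — single-peaked.
Ballot type 2 violates single-peakedness, so the profile is not single-peaked on this axis.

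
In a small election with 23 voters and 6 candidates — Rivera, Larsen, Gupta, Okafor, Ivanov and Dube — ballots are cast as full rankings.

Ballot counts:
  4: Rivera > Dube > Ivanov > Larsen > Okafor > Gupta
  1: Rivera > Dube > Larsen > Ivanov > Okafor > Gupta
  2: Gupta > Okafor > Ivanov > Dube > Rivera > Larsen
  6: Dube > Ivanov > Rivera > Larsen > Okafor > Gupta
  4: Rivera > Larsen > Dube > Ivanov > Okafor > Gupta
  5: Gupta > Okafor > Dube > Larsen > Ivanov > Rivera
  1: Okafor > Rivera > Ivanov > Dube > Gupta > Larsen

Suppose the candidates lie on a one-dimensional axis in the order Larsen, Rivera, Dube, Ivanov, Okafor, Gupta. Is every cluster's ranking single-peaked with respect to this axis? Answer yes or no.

Axis positions: Larsen=1, Rivera=2, Dube=3, Ivanov=4, Okafor=5, Gupta=6.
Cluster 1 (peak Rivera at position 2): ranking walks positions 2-3-4-1-5-6, expanding outward from the peak — single-peaked.
Cluster 2 (peak Rivera at position 2): ranking walks positions 2-3-1-4-5-6, expanding outward from the peak — single-peaked.
Cluster 3 (peak Gupta at position 6): ranking walks positions 6-5-4-3-2-1, expanding outward from the peak — single-peaked.
Cluster 4 (peak Dube at position 3): ranking walks positions 3-4-2-1-5-6, expanding outward from the peak — single-peaked.
Cluster 5 (peak Rivera at position 2): ranking walks positions 2-1-3-4-5-6, expanding outward from the peak — single-peaked.
Cluster 6: ranking walks positions 6-5-3-1-4-2; Dube is ranked above Ivanov even though Ivanov lies between Dube and the peak Gupta on the axis — preferences dip and rise again. Not single-peaked.
Cluster 7: ranking walks positions 5-2-4-3-6-1; Rivera is ranked above Ivanov even though Ivanov lies between Rivera and the peak Okafor on the axis — preferences dip and rise again. Not single-peaked.
Cluster 6 violates single-peakedness, so the profile is not single-peaked on this axis.

no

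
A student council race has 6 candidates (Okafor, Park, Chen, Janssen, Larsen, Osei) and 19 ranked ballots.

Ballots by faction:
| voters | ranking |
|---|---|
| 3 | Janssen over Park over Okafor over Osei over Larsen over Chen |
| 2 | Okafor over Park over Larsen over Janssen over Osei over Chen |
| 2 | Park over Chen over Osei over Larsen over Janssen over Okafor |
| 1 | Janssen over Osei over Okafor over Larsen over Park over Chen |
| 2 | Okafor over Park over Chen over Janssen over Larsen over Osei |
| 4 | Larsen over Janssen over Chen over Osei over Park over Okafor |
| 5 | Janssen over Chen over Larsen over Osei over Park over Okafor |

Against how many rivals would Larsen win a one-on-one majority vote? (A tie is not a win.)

4

Larsen against each rival (19 voters):
Larsen vs Okafor: 11 to 8, Larsen.
Larsen vs Park: 10 to 9, Larsen.
Larsen vs Chen: Larsen, 10–9.
Larsen vs Janssen: Janssen wins 11–8.
Larsen–Osei: Larsen 13–6.
Larsen beats Okafor, Park, Chen, Osei; loses to Janssen — 4 pairwise wins.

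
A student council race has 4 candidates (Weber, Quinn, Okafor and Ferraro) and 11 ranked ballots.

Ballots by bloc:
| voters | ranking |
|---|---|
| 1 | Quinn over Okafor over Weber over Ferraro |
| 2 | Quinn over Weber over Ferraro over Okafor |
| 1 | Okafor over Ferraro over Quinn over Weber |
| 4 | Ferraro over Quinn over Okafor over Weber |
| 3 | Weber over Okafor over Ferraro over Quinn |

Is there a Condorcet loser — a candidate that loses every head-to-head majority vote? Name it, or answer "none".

Pairwise majorities:
Weber vs Quinn: Weber is ranked higher on 3 ballots, Quinn on 8. Quinn wins 8–3.
Weber vs Okafor: Okafor, 6–5.
Weber vs Ferraro: Weber preferred on 1+2+3 = 6 ballots; Weber wins 6–5.
Quinn vs Okafor: 7 to 4, Quinn.
Quinn vs Ferraro: Quinn is ranked higher on 1+2 = 3 ballots, Ferraro on 8. Ferraro wins 8–3.
Okafor–Ferraro: Ferraro 6–5.
Every candidate wins at least one matchup (Weber beats Ferraro; Quinn beats Weber; Okafor beats Weber; Ferraro beats Quinn), so there is no Condorcet loser.

none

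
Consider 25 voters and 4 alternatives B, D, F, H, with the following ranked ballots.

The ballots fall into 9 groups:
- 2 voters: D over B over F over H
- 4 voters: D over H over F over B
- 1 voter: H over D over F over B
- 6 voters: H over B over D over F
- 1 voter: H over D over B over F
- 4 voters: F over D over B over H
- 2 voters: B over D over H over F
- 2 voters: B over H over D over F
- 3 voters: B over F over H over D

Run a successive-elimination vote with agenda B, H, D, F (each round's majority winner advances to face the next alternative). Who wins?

B

Round 1: B vs H — 13–12, B advances.
Round 2: B vs D — 13–12, B advances.
Round 3: B vs F — 16–9, B advances.
The agenda winner is B.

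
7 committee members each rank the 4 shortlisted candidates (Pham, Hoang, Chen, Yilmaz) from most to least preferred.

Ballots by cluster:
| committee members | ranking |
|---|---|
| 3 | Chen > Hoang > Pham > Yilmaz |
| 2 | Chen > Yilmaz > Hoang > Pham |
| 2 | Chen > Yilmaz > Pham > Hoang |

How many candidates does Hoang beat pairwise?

1

Hoang against each rival (7 committee members):
Hoang–Pham: Hoang 5–2.
Hoang vs Chen: Chen, 7–0.
Hoang vs Yilmaz: Yilmaz wins 4–3.
Hoang beats Pham; loses to Chen, Yilmaz — 1 pairwise win.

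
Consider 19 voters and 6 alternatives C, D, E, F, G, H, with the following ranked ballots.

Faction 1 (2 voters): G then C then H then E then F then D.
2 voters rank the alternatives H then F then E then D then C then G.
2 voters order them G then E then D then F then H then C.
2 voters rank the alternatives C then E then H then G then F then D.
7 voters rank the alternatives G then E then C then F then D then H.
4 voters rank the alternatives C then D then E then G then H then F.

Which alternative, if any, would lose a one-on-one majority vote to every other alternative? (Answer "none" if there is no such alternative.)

Pairwise majorities:
C vs D: C wins 15–4.
C vs E: C is ranked higher on 2+2+4 = 8 ballots, E on 11. E wins 11–8.
C vs F: 2+2+7+4 = 15 for C, 4 for F — C by 15–4.
C vs G: C is ranked higher on 2+2+4 = 8 ballots, G on 11. G wins 11–8.
C vs H: C preferred on 2+2+7+4 = 15 ballots; C wins 15–4.
D vs E: E, 15–4.
D–F: F 13–6.
D vs G: G wins 13–6.
D vs H: 13 to 6, D.
E vs F: E, 17–2.
E vs G: E is ranked higher on 2+2+4 = 8 ballots, G on 11. G wins 11–8.
E vs H: 15 to 4, E.
F vs G: F is ranked higher on 2 ballots, G on 17. G wins 17–2.
F vs H: H wins 10–9.
G–H: G 15–4.
No alternative is winless: C beats D; D beats H; E beats C; F beats D; G beats C; H beats F. There is no Condorcet loser.

none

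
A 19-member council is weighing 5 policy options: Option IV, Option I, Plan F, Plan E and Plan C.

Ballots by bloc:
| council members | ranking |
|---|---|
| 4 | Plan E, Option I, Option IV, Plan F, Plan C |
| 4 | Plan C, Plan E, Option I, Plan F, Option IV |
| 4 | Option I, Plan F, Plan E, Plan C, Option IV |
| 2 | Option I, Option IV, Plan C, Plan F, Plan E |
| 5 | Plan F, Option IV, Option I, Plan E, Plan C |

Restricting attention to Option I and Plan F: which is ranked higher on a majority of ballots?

Ballots ranking Option I above Plan F: 4 + 4 + 4 + 2 = 14.
Ballots ranking Plan F above Option I: 19 − 14 = 5.
Option I wins the head-to-head 14–5.

Option I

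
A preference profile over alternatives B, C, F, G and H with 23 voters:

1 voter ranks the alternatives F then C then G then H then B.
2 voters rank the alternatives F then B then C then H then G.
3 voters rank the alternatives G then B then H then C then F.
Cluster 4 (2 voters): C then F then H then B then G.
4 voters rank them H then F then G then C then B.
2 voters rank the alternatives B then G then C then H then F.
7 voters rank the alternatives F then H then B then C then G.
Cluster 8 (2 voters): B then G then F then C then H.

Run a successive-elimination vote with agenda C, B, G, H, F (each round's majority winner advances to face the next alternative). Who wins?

F

Round 1: C vs B — 7–16, B advances.
Round 2: B vs G — 15–8, B advances.
Round 3: B vs H — 9–14, H advances.
Round 4: H vs F — 9–14, F advances.
The agenda winner is F.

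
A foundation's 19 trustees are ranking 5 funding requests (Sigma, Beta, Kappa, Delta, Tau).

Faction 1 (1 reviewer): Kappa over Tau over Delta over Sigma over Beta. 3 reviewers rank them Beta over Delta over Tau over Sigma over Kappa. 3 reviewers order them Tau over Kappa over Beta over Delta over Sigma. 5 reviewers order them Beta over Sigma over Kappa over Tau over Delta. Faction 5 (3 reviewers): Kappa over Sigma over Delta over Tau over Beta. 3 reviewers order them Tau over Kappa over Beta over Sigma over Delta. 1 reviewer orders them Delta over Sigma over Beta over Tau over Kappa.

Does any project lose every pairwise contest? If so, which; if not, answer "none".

Delta

Pairwise majorities:
Sigma vs Beta: Sigma preferred on 1+3+1 = 5 ballots; Beta wins 14–5.
Sigma–Kappa: Kappa 10–9.
Sigma–Delta: Sigma 11–8.
Sigma vs Tau: 5+3+1 = 9 for Sigma, 10 for Tau — Tau by 10–9.
Beta vs Kappa: 3+5+1 = 9 for Beta, 10 for Kappa — Kappa by 10–9.
Beta vs Delta: Beta wins 14–5.
Beta vs Tau: Beta preferred on 3+5+1 = 9 ballots; Tau wins 10–9.
Kappa–Delta: Kappa 15–4.
Kappa vs Tau: 1+5+3 = 9 for Kappa, 10 for Tau — Tau by 10–9.
Delta vs Tau: Tau wins 12–7.
Only Delta has no wins; Delta is the Condorcet loser.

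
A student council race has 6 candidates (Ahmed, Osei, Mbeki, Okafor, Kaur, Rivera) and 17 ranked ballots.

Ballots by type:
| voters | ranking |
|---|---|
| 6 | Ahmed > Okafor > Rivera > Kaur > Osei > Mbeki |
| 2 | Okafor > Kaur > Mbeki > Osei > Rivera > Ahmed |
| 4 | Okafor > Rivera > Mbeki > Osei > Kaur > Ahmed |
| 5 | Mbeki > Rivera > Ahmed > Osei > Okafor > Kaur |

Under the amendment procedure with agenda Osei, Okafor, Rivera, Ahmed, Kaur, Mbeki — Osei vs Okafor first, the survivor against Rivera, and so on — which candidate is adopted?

Mbeki

Round 1: Osei vs Okafor — 5–12, Okafor advances.
Round 2: Okafor vs Rivera — 12–5, Okafor advances.
Round 3: Okafor vs Ahmed — 6–11, Ahmed advances.
Round 4: Ahmed vs Kaur — 11–6, Ahmed advances.
Round 5: Ahmed vs Mbeki — 6–11, Mbeki advances.
The agenda winner is Mbeki.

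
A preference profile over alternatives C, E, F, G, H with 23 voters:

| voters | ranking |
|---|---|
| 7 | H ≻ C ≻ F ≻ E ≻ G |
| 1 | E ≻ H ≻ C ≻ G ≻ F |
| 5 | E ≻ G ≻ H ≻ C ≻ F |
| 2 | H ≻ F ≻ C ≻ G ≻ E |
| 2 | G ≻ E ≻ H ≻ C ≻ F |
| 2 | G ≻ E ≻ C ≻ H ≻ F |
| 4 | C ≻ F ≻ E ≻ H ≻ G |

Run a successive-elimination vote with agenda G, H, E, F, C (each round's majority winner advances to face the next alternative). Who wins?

Round 1: G vs H — 9–14, H advances.
Round 2: H vs E — 9–14, E advances.
Round 3: E vs F — 10–13, F advances.
Round 4: F vs C — 2–21, C advances.
C survives the agenda.

C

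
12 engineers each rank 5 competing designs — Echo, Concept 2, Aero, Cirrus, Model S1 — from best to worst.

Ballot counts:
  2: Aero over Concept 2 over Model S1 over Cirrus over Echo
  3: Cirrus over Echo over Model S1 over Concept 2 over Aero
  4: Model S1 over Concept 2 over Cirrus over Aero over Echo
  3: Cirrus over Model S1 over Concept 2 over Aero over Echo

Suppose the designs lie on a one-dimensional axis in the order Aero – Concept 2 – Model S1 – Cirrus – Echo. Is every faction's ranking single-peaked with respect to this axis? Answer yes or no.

Axis positions: Aero=1, Concept 2=2, Model S1=3, Cirrus=4, Echo=5.
Faction 1 (peak Aero at position 1): ranking walks positions 1-2-3-4-5, expanding outward from the peak — single-peaked.
Faction 2 (peak Cirrus at position 4): ranking walks positions 4-5-3-2-1, expanding outward from the peak — single-peaked.
Faction 3 (peak Model S1 at position 3): ranking walks positions 3-2-4-1-5, expanding outward from the peak — single-peaked.
Faction 4 (peak Cirrus at position 4): ranking walks positions 4-3-2-1-5, expanding outward from the peak — single-peaked.
Every ranking is single-peaked on this axis.

yes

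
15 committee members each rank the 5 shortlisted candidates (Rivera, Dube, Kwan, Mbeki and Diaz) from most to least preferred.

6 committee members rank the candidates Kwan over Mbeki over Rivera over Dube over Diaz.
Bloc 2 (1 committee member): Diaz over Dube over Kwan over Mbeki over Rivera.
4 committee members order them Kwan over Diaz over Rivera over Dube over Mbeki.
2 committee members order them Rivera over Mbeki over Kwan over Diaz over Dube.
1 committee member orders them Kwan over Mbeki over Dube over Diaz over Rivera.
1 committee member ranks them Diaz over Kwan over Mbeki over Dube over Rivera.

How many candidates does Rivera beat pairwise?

Rivera against each rival (15 committee members):
Rivera vs Dube: Rivera wins 12–3.
Rivera–Kwan: Kwan 13–2.
Rivera vs Mbeki: Mbeki, 9–6.
Rivera–Diaz: Rivera 8–7.
Rivera beats Dube, Diaz; loses to Kwan, Mbeki — 2 pairwise wins.

2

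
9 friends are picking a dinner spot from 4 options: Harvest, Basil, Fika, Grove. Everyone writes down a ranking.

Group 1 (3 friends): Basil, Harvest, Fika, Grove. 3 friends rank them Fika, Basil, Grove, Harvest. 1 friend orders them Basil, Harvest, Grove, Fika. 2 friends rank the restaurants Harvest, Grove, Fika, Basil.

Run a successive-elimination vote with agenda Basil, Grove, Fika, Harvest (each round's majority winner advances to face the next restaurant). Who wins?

Harvest

Round 1: Basil vs Grove — 7–2, Basil advances.
Round 2: Basil vs Fika — 4–5, Fika advances.
Round 3: Fika vs Harvest — 3–6, Harvest advances.
The agenda winner is Harvest.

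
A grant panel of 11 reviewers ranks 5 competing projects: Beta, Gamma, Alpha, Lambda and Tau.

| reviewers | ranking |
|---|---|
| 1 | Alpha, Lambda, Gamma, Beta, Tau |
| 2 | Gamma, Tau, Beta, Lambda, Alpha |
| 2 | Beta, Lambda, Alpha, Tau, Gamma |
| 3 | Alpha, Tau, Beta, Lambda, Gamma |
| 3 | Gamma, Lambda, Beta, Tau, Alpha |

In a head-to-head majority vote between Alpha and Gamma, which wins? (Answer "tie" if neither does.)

Alpha

Ballots ranking Alpha above Gamma: 1 + 2 + 3 = 6.
Ballots ranking Gamma above Alpha: 11 − 6 = 5.
Alpha wins the head-to-head 6–5.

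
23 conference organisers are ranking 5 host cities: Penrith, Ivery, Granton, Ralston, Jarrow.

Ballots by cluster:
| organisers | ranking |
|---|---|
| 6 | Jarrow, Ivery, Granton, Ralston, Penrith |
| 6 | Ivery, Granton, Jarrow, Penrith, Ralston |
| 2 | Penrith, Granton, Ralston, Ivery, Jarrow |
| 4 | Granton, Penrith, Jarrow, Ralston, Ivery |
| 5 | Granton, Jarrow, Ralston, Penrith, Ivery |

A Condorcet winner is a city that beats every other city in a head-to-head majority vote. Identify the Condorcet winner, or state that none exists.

Pairwise majorities:
Penrith vs Ivery: Penrith preferred on 2+4+5 = 11 ballots; Ivery wins 12–11.
Penrith vs Granton: 2 for Penrith, 21 for Granton — Granton by 21–2.
Penrith vs Ralston: Penrith wins 12–11.
Penrith vs Jarrow: Penrith is ranked higher on 2+4 = 6 ballots, Jarrow on 17. Jarrow wins 17–6.
Ivery vs Granton: Ivery is ranked higher on 6+6 = 12 ballots, Granton on 11. Ivery wins 12–11.
Ivery vs Ralston: 12 to 11, Ivery.
Ivery vs Jarrow: Ivery preferred on 6+2 = 8 ballots; Jarrow wins 15–8.
Granton vs Ralston: Granton is ranked higher on 6+6+2+4+5 = 23 ballots, Ralston on 0. Granton wins 23–0.
Granton–Jarrow: Granton 17–6.
Ralston vs Jarrow: 2 for Ralston, 21 for Jarrow — Jarrow by 21–2.
Every city loses at least once (Penrith loses to Ivery; Ivery loses to Jarrow; Granton loses to Ivery; Ralston loses to Penrith; Jarrow loses to Granton). The majority relation contains the cycle Ivery > Granton > Jarrow > Ivery, so there is no Condorcet winner.

none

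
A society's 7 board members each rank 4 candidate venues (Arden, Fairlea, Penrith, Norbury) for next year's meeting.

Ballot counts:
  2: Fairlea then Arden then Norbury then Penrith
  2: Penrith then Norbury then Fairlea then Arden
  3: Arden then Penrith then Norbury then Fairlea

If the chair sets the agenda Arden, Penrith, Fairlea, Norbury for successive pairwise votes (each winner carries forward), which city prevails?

Norbury

Round 1: Arden vs Penrith — 5–2, Arden advances.
Round 2: Arden vs Fairlea — 3–4, Fairlea advances.
Round 3: Fairlea vs Norbury — 2–5, Norbury advances.
The agenda winner is Norbury.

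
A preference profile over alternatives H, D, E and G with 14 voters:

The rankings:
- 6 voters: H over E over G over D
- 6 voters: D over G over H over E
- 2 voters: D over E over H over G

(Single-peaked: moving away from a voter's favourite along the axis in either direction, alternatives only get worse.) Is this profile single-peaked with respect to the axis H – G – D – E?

no

Axis positions: H=1, G=2, D=3, E=4.
Group 1: ranking walks positions 1-4-2-3; E is ranked above G even though G lies between E and the peak H on the axis — preferences dip and rise again. Not single-peaked.
Group 2 (peak D at position 3): ranking walks positions 3-2-1-4, expanding outward from the peak — single-peaked.
Group 3: ranking walks positions 3-4-1-2; H is ranked above G even though G lies between H and the peak D on the axis — preferences dip and rise again. Not single-peaked.
Group 1 violates single-peakedness, so the profile is not single-peaked on this axis.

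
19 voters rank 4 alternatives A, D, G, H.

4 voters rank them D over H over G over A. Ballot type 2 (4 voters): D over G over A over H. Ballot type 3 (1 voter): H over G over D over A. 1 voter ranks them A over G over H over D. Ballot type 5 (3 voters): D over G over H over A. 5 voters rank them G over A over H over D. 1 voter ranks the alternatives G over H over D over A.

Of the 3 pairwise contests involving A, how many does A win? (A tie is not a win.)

A against each rival (19 voters):
A vs D: A is ranked higher on 1+5 = 6 ballots, D on 13. D wins 13–6.
A vs G: G, 18–1.
A vs H: A wins 10–9.
A beats H; loses to D, G — 1 pairwise win.

1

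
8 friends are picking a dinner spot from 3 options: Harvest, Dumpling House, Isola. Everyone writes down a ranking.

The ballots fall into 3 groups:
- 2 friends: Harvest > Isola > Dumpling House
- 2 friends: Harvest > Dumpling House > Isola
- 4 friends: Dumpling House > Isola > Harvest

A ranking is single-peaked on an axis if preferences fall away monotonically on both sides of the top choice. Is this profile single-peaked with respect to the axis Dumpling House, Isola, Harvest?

no

Axis positions: Dumpling House=1, Isola=2, Harvest=3.
Group 1 (peak Harvest at position 3): ranking walks positions 3-2-1, expanding outward from the peak — single-peaked.
Group 2: ranking walks positions 3-1-2; Dumpling House is ranked above Isola even though Isola lies between Dumpling House and the peak Harvest on the axis — preferences dip and rise again. Not single-peaked.
Group 3 (peak Dumpling House at position 1): ranking walks positions 1-2-3, expanding outward from the peak — single-peaked.
Group 2 violates single-peakedness, so the profile is not single-peaked on this axis.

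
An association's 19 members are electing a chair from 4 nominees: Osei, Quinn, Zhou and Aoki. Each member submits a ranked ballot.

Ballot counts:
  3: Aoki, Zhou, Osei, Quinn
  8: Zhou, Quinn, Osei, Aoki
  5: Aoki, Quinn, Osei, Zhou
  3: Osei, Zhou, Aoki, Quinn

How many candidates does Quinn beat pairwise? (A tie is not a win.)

1

Quinn against each rival (19 voters):
Quinn vs Osei: Quinn preferred on 8+5 = 13 ballots; Quinn wins 13–6.
Quinn vs Zhou: Zhou wins 14–5.
Quinn vs Aoki: Quinn preferred on 8 ballots; Aoki wins 11–8.
Quinn beats Osei; loses to Zhou, Aoki — 1 pairwise win.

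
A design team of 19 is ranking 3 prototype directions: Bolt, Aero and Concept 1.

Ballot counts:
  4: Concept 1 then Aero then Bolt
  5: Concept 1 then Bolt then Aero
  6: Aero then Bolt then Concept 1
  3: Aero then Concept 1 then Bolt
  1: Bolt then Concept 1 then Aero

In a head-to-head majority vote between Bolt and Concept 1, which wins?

Ballots ranking Bolt above Concept 1: 6 + 1 = 7.
Ballots ranking Concept 1 above Bolt: 19 − 7 = 12.
Concept 1 wins the head-to-head 12–7.

Concept 1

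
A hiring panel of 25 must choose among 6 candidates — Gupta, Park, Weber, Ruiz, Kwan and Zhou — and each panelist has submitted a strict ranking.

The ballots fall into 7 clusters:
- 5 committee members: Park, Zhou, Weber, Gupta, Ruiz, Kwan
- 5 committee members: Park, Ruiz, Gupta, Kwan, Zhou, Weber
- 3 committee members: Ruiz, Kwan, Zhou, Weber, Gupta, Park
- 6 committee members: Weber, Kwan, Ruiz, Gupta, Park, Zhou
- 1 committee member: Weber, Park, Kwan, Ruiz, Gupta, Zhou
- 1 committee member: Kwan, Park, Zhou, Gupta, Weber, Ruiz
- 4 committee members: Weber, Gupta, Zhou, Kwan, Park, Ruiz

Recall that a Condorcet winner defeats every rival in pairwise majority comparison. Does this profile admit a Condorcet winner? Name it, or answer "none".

Head-to-head results (25 committee members):
Gupta vs Park: 3+6+4 = 13 for Gupta, 12 for Park — Gupta by 13–12.
Gupta vs Weber: Gupta preferred on 5+1 = 6 ballots; Weber wins 19–6.
Gupta vs Ruiz: Gupta preferred on 5+1+4 = 10 ballots; Ruiz wins 15–10.
Gupta vs Kwan: Gupta preferred on 5+5+4 = 14 ballots; Gupta wins 14–11.
Gupta vs Zhou: Gupta preferred on 5+6+1+4 = 16 ballots; Gupta wins 16–9.
Park vs Weber: 11 to 14, Weber.
Park vs Ruiz: Park is ranked higher on 5+5+1+1+4 = 16 ballots, Ruiz on 9. Park wins 16–9.
Park vs Kwan: Park preferred on 5+5+1 = 11 ballots; Kwan wins 14–11.
Park vs Zhou: Park preferred on 5+5+6+1+1 = 18 ballots; Park wins 18–7.
Weber vs Ruiz: Weber is ranked higher on 5+6+1+1+4 = 17 ballots, Ruiz on 8. Weber wins 17–8.
Weber vs Kwan: Weber preferred on 5+6+1+4 = 16 ballots; Weber wins 16–9.
Weber vs Zhou: 6+1+4 = 11 for Weber, 14 for Zhou — Zhou by 14–11.
Ruiz vs Kwan: Ruiz preferred on 5+5+3 = 13 ballots; Ruiz wins 13–12.
Ruiz vs Zhou: Ruiz is ranked higher on 5+3+6+1 = 15 ballots, Zhou on 10. Ruiz wins 15–10.
Kwan vs Zhou: Kwan preferred on 5+3+6+1+1 = 16 ballots; Kwan wins 16–9.
Each candidate drops at least one matchup (Gupta loses to Weber; Park loses to Gupta; Weber loses to Zhou; Ruiz loses to Park; Kwan loses to Gupta; Zhou loses to Gupta); the cycle Gupta > Park > Ruiz > Gupta rules out a Condorcet winner.

none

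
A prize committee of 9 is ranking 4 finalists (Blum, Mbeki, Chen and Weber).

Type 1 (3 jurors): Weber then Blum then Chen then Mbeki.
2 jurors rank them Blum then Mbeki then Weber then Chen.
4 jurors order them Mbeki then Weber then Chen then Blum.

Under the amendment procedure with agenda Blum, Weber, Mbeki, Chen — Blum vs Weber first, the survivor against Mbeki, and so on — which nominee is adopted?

Mbeki

Round 1: Blum vs Weber — 2–7, Weber advances.
Round 2: Weber vs Mbeki — 3–6, Mbeki advances.
Round 3: Mbeki vs Chen — 6–3, Mbeki advances.
Mbeki survives the agenda.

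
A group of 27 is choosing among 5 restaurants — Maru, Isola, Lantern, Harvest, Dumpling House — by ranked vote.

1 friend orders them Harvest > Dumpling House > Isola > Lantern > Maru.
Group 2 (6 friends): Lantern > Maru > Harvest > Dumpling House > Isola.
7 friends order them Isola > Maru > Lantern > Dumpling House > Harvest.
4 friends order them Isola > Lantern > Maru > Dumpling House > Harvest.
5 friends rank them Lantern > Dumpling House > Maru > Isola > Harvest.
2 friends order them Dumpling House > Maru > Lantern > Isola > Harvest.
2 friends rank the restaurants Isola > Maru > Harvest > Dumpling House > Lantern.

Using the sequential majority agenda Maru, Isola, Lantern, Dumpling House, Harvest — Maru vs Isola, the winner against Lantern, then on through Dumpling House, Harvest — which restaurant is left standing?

Dumpling House

Round 1: Maru vs Isola — 13–14, Isola advances.
Round 2: Isola vs Lantern — 14–13, Isola advances.
Round 3: Isola vs Dumpling House — 13–14, Dumpling House advances.
Round 4: Dumpling House vs Harvest — 18–9, Dumpling House advances.
The agenda winner is Dumpling House.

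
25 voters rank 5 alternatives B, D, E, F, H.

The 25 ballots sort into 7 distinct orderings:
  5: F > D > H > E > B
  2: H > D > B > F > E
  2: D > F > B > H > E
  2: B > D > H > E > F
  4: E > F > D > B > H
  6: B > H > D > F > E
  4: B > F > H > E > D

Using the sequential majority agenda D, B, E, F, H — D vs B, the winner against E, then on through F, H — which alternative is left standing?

Round 1: D vs B — 13–12, D advances.
Round 2: D vs E — 17–8, D advances.
Round 3: D vs F — 12–13, F advances.
Round 4: F vs H — 15–10, F advances.
F survives the agenda.

F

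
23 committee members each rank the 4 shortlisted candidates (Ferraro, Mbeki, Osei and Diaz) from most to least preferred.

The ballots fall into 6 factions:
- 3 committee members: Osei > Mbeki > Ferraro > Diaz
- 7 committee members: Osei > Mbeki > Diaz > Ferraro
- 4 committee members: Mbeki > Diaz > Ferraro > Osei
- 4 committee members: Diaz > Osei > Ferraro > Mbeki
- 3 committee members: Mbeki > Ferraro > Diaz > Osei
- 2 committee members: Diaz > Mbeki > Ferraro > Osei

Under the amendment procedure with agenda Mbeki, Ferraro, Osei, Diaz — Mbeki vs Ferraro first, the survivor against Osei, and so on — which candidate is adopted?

Round 1: Mbeki vs Ferraro — 19–4, Mbeki advances.
Round 2: Mbeki vs Osei — 9–14, Osei advances.
Round 3: Osei vs Diaz — 10–13, Diaz advances.
Diaz survives the agenda.

Diaz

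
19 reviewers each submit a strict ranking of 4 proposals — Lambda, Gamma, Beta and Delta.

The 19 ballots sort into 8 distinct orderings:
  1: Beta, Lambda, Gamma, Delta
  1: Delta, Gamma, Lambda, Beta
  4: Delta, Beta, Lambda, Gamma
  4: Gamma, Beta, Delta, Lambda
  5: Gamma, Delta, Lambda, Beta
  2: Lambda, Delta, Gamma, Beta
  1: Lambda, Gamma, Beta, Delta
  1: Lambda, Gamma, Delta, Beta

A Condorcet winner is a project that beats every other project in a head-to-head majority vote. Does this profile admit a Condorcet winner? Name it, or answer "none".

Gamma

Check each pair by majority over 19 ballots:
Lambda vs Gamma: Lambda is ranked higher on 1+4+2+1+1 = 9 ballots, Gamma on 10. Gamma wins 10–9.
Lambda vs Beta: 1+5+2+1+1 = 10 for Lambda, 9 for Beta — Lambda by 10–9.
Lambda vs Delta: Lambda preferred on 1+2+1+1 = 5 ballots; Delta wins 14–5.
Gamma vs Beta: 14 to 5, Gamma.
Gamma vs Delta: Gamma preferred on 1+4+5+1+1 = 12 ballots; Gamma wins 12–7.
Beta vs Delta: Beta preferred on 1+4+1 = 6 ballots; Delta wins 13–6.
Gamma wins every pairwise contest, so Gamma is the Condorcet winner.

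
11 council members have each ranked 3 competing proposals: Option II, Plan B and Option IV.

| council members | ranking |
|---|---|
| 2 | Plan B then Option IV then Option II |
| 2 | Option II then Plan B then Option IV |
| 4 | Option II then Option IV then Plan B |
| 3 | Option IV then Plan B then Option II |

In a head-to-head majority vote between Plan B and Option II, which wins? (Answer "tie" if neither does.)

Option II

Ballots ranking Plan B above Option II: 2 + 3 = 5.
Ballots ranking Option II above Plan B: 11 − 5 = 6.
Option II wins the head-to-head 6–5.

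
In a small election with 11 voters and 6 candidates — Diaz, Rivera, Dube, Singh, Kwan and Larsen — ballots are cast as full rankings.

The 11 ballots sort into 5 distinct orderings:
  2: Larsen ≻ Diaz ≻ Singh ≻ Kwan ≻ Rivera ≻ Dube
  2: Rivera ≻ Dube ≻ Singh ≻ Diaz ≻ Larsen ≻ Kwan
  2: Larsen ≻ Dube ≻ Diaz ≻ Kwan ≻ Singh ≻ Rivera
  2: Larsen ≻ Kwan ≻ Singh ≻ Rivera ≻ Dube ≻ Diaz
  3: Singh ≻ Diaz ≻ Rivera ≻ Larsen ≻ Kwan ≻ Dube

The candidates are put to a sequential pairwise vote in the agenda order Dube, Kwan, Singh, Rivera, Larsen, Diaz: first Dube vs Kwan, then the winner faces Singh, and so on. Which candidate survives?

Larsen

Round 1: Dube vs Kwan — 4–7, Kwan advances.
Round 2: Kwan vs Singh — 4–7, Singh advances.
Round 3: Singh vs Rivera — 9–2, Singh advances.
Round 4: Singh vs Larsen — 5–6, Larsen advances.
Round 5: Larsen vs Diaz — 6–5, Larsen advances.
Larsen survives the agenda.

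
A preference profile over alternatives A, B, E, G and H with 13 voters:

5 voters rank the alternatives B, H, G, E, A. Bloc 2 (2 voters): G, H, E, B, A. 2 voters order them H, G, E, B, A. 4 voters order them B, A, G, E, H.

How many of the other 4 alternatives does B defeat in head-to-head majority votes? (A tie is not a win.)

4

B against each rival (13 voters):
B vs A: 5+2+2+4 = 13 for B, 0 for A — B by 13–0.
B vs E: B is ranked higher on 5+4 = 9 ballots, E on 4. B wins 9–4.
B vs G: 5+4 = 9 for B, 4 for G — B by 9–4.
B vs H: B is ranked higher on 5+4 = 9 ballots, H on 4. B wins 9–4.
B beats A, E, G, H — 4 pairwise wins.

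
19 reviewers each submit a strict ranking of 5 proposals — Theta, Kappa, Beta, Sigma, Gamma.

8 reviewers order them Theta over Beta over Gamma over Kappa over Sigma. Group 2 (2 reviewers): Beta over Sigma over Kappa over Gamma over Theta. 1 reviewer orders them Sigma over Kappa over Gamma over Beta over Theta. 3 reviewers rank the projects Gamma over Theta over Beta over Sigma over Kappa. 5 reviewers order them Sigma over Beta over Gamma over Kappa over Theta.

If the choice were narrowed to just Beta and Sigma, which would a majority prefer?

Beta

Ballots ranking Beta above Sigma: 8 + 2 + 3 = 13.
Ballots ranking Sigma above Beta: 19 − 13 = 6.
Beta wins the head-to-head 13–6.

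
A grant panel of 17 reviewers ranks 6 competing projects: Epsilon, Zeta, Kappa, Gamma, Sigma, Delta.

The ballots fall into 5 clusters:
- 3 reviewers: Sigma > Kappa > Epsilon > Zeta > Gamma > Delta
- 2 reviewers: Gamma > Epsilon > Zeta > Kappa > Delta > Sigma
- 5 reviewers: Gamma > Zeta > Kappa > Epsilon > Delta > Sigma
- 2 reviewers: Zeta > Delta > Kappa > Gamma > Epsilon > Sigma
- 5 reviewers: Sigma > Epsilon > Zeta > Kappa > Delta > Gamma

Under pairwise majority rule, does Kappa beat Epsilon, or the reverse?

Kappa

Ballots ranking Kappa above Epsilon: 3 + 5 + 2 = 10.
Ballots ranking Epsilon above Kappa: 17 − 10 = 7.
Kappa wins the head-to-head 10–7.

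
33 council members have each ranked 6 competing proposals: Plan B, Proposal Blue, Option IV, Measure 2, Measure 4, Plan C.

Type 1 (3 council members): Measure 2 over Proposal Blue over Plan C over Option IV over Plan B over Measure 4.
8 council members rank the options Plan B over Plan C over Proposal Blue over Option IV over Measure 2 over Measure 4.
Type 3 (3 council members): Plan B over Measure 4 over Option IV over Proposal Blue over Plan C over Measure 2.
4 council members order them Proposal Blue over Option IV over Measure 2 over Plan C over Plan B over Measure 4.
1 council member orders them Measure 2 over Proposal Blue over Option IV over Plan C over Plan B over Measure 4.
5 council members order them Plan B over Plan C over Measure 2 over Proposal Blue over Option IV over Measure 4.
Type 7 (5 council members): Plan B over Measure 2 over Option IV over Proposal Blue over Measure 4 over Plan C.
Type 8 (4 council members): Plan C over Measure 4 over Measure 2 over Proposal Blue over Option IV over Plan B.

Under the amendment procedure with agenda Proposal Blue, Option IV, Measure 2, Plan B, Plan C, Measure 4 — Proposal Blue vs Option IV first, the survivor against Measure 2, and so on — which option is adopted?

Plan B

Round 1: Proposal Blue vs Option IV — 25–8, Proposal Blue advances.
Round 2: Proposal Blue vs Measure 2 — 15–18, Measure 2 advances.
Round 3: Measure 2 vs Plan B — 12–21, Plan B advances.
Round 4: Plan B vs Plan C — 21–12, Plan B advances.
Round 5: Plan B vs Measure 4 — 29–4, Plan B advances.
The agenda winner is Plan B.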